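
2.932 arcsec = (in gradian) 0.0009049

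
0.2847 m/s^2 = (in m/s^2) 0.2847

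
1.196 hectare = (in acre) 2.955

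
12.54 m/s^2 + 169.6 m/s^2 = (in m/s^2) 182.1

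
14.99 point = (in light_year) 5.59e-19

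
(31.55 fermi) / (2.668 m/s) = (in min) 1.971e-16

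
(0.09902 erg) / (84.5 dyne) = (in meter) 1.172e-05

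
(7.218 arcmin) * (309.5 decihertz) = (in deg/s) 3.723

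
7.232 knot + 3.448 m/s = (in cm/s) 716.8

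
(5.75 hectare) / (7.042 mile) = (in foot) 16.65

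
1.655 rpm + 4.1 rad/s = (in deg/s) 244.8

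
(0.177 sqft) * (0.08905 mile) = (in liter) 2357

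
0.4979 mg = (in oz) 1.756e-05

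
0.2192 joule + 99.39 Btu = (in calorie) 2.506e+04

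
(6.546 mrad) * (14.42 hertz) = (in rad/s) 0.09439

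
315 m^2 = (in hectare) 0.0315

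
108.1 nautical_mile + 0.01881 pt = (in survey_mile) 124.4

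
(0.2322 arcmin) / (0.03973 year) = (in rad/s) 5.391e-11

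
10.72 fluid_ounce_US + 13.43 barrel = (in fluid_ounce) 7.221e+04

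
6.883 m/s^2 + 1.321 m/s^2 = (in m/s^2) 8.204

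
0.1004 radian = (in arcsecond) 2.071e+04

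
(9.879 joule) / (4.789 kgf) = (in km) 0.0002104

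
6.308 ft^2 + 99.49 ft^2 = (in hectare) 0.0009829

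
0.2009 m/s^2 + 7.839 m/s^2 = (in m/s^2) 8.04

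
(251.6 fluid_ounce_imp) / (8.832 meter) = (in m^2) 0.0008094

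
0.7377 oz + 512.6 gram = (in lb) 1.176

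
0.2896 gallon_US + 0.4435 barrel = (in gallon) 18.92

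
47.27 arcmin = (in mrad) 13.75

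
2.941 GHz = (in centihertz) 2.941e+11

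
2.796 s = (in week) 4.623e-06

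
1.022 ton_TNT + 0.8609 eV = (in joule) 4.276e+09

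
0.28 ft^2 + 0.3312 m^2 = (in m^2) 0.3572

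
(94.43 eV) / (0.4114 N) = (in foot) 1.207e-16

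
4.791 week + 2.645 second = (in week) 4.791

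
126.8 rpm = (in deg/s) 760.8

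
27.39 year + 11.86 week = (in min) 1.452e+07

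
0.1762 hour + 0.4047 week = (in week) 0.4057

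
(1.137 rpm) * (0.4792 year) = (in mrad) 1.799e+09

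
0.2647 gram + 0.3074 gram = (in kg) 0.0005721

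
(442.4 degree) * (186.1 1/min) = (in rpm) 228.7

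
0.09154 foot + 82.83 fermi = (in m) 0.0279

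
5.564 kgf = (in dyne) 5.456e+06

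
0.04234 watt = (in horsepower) 5.678e-05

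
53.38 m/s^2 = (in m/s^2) 53.38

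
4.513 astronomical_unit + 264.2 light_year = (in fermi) 2.5e+33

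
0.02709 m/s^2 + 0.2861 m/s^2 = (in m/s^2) 0.3132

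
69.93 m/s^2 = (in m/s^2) 69.93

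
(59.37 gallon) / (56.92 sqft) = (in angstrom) 4.25e+08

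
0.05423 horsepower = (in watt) 40.44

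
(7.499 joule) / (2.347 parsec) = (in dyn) 1.035e-11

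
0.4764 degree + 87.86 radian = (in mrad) 8.787e+04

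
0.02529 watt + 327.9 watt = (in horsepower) 0.4398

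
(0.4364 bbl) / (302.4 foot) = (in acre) 1.86e-07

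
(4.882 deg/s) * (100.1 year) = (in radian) 2.69e+08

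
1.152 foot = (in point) 995.3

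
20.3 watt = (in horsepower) 0.02722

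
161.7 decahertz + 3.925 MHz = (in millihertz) 3.927e+09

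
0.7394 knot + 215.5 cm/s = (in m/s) 2.535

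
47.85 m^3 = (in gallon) 1.264e+04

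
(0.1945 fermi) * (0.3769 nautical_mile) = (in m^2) 1.358e-13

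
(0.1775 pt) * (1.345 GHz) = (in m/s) 8.422e+04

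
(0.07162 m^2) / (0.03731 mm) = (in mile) 1.193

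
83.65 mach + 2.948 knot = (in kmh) 1.025e+05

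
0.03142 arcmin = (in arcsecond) 1.885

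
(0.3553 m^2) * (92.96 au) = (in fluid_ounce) 1.671e+17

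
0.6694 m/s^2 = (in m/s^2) 0.6694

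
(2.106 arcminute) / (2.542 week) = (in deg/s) 2.283e-08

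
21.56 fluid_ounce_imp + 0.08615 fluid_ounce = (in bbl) 0.003869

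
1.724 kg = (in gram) 1724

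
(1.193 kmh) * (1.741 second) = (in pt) 1635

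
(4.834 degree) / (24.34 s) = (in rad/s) 0.003466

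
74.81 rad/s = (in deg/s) 4286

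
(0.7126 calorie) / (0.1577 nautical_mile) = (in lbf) 0.002295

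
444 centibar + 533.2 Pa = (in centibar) 444.5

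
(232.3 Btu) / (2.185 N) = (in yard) 1.227e+05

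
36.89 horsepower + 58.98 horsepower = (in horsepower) 95.87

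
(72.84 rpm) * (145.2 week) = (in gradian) 4.264e+10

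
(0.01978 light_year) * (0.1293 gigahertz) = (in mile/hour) 5.413e+22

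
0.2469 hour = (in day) 0.01029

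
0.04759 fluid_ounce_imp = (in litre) 0.001352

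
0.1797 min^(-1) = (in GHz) 2.995e-12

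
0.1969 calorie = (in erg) 8.238e+06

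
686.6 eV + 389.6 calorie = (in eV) 1.017e+22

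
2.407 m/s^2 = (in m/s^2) 2.407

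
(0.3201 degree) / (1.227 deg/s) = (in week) 4.313e-07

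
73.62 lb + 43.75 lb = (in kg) 53.24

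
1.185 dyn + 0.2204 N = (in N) 0.2204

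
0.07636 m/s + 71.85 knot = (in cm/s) 3704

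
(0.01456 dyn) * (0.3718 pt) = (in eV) 1.192e+08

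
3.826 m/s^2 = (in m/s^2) 3.826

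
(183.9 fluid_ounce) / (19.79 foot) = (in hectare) 9.016e-08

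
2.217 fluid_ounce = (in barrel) 0.0004124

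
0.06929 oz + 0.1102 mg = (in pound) 0.004331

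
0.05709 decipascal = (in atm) 5.634e-08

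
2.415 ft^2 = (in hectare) 2.244e-05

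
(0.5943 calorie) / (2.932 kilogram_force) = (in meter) 0.08648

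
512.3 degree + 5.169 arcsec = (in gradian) 569.2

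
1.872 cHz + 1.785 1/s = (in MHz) 1.804e-06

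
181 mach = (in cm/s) 6.163e+06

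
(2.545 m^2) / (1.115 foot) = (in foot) 24.57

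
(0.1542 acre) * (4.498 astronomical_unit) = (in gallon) 1.109e+17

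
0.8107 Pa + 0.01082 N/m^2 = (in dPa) 8.215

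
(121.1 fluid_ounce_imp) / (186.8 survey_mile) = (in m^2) 1.145e-08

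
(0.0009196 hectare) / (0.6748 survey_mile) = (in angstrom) 8.468e+07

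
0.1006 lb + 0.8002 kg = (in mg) 8.458e+05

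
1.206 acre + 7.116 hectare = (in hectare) 7.604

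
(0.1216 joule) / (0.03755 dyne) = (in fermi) 3.238e+20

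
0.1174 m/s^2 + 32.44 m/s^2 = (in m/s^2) 32.56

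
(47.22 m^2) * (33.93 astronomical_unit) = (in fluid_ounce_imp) 8.436e+18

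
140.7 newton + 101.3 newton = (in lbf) 54.4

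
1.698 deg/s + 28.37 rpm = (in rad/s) 3.001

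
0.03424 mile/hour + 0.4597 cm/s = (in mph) 0.04452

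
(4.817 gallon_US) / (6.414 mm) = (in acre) 0.0007025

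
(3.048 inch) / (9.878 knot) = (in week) 2.519e-08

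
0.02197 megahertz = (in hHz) 219.7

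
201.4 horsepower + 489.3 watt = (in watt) 1.507e+05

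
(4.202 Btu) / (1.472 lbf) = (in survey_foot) 2221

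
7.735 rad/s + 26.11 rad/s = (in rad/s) 33.84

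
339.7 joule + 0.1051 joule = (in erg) 3.398e+09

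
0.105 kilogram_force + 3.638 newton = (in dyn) 4.668e+05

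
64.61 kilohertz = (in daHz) 6461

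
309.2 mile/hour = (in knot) 268.7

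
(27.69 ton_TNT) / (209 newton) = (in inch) 2.182e+10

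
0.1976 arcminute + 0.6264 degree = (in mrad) 10.99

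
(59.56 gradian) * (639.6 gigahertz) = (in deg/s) 3.429e+13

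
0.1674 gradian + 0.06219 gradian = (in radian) 0.003606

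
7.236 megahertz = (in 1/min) 4.342e+08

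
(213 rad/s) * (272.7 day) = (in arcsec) 1.035e+15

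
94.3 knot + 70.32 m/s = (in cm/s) 1.188e+04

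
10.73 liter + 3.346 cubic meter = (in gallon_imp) 738.4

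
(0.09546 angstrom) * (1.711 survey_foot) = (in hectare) 4.978e-16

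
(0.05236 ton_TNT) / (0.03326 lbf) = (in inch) 5.83e+10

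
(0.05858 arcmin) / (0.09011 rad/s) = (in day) 2.189e-09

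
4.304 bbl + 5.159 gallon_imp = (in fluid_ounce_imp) 2.491e+04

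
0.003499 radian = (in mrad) 3.499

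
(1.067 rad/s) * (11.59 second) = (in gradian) 787.3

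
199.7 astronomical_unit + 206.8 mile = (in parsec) 0.0009682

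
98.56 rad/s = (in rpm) 941.2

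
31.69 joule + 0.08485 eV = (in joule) 31.69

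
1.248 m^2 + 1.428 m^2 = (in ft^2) 28.8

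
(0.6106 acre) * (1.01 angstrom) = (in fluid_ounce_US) 0.008439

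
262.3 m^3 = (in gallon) 6.929e+04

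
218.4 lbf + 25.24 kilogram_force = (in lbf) 274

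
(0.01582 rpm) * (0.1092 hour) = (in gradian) 41.46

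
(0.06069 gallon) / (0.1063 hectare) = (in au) 1.445e-18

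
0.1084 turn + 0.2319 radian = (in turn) 0.1453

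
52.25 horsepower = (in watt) 3.896e+04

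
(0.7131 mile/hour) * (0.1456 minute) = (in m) 2.785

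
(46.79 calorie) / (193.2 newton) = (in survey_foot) 3.324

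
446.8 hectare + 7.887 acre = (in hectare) 450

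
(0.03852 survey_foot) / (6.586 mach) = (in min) 8.726e-08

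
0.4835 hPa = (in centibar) 0.04835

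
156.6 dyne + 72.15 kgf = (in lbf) 159.1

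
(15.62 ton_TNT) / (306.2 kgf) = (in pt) 6.169e+10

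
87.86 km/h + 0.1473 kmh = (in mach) 0.0718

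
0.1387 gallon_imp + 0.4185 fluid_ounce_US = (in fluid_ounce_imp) 22.63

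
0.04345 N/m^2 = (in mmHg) 0.0003259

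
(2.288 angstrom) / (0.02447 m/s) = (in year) 2.965e-16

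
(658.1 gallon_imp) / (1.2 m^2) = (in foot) 8.18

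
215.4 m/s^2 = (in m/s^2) 215.4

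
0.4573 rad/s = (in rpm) 4.367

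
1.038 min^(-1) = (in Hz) 0.0173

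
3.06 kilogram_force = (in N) 30.01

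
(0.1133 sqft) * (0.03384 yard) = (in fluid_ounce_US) 11.01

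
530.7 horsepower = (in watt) 3.957e+05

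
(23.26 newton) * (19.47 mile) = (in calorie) 1.742e+05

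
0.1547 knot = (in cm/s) 7.958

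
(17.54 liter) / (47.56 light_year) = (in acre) 9.633e-24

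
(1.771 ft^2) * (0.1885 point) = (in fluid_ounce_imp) 0.3851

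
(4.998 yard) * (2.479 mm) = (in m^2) 0.01133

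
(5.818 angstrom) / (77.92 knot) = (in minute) 2.419e-13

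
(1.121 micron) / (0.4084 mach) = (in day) 9.33e-14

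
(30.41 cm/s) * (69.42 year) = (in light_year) 7.037e-08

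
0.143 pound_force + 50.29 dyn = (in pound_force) 0.1431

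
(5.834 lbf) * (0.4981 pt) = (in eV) 2.846e+16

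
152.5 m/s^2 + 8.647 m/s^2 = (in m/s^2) 161.1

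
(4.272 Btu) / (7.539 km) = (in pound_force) 0.1344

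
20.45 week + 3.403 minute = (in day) 143.2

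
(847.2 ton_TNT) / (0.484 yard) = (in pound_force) 1.801e+12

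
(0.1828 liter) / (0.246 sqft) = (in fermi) 7.999e+12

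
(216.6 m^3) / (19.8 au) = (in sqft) 7.871e-10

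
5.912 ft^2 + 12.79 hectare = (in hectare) 12.79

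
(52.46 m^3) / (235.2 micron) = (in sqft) 2.401e+06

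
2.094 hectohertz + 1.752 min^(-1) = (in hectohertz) 2.094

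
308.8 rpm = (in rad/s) 32.34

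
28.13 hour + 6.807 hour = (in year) 0.003988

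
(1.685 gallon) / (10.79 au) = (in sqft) 4.253e-14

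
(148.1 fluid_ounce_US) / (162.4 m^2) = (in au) 1.803e-16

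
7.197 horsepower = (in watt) 5367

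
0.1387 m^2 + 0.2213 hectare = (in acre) 0.5469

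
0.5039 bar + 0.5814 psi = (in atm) 0.5369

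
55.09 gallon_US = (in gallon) 55.09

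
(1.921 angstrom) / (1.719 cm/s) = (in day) 1.293e-13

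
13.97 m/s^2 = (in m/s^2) 13.97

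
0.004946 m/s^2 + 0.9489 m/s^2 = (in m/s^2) 0.9538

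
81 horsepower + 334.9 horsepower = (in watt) 3.101e+05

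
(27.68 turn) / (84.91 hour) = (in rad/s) 0.000569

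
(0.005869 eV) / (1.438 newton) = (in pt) 1.854e-18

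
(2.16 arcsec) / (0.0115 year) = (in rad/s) 2.888e-11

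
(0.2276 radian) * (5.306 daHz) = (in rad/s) 12.08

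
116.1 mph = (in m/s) 51.9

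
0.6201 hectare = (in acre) 1.532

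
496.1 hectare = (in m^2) 4.961e+06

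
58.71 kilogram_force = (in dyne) 5.757e+07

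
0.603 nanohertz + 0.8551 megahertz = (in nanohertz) 8.551e+14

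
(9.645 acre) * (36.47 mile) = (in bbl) 1.441e+10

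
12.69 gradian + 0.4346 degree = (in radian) 0.2069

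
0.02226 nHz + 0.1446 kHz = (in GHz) 1.446e-07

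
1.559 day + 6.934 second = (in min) 2245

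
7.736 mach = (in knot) 5120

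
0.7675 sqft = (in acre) 1.762e-05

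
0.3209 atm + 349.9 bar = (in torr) 2.627e+05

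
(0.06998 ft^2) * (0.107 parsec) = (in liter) 2.147e+16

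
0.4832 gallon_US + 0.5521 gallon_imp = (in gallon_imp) 0.9544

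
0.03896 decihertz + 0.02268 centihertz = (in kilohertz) 4.123e-06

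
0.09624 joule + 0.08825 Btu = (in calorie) 22.28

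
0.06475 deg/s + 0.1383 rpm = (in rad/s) 0.01561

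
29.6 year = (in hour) 2.593e+05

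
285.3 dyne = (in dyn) 285.3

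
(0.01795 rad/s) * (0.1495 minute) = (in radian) 0.161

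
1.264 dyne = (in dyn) 1.264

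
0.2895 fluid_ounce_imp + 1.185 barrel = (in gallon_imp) 41.44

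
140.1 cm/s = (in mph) 3.134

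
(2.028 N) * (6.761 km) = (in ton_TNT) 3.277e-06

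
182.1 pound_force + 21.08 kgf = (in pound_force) 228.6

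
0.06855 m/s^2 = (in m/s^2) 0.06855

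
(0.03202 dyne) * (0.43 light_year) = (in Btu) 1.235e+06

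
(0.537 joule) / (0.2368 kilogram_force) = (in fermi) 2.312e+14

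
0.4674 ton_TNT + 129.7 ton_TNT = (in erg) 5.446e+18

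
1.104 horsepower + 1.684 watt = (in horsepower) 1.106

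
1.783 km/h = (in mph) 1.108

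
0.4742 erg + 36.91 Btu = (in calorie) 9307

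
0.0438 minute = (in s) 2.628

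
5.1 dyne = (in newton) 5.1e-05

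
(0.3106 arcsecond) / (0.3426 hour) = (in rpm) 1.166e-08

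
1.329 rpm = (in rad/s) 0.1392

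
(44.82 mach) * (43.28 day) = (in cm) 5.707e+12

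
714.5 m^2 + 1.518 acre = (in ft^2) 7.381e+04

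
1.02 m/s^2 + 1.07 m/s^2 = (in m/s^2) 2.09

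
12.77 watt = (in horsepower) 0.01712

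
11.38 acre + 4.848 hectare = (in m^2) 9.453e+04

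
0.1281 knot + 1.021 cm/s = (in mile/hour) 0.1703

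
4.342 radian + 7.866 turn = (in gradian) 3423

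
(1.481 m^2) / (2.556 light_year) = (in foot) 2.009e-16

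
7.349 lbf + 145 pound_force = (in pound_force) 152.3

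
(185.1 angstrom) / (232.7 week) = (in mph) 2.942e-16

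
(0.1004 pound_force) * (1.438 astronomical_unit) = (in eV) 5.996e+29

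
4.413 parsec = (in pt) 3.86e+20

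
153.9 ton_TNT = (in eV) 4.019e+30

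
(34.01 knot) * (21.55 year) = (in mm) 1.189e+13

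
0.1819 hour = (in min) 10.91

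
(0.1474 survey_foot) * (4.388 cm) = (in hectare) 1.971e-07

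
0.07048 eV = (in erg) 1.129e-13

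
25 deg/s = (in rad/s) 0.4363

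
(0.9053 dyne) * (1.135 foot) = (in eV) 1.955e+13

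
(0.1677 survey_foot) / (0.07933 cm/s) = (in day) 0.0007458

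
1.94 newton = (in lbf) 0.4361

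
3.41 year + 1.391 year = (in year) 4.801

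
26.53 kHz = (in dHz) 2.653e+05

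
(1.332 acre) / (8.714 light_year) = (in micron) 6.539e-08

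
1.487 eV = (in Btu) 2.258e-22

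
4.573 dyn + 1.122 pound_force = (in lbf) 1.122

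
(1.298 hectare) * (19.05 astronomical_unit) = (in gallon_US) 9.772e+18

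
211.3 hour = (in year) 0.02412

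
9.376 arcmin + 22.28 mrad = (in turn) 0.00398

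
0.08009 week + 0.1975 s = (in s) 4.844e+04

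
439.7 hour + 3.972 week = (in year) 0.1264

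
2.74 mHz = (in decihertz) 0.0274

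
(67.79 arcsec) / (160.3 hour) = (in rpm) 5.438e-09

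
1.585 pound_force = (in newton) 7.05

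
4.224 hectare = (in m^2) 4.224e+04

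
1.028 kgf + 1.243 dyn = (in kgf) 1.028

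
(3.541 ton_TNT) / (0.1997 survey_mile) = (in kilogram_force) 4.701e+06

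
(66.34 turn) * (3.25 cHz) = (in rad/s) 13.55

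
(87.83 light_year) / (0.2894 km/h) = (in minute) 1.723e+17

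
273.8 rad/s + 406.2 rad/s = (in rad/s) 680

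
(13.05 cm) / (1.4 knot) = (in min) 0.00302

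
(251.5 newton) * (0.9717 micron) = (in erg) 2444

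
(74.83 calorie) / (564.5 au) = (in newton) 3.707e-12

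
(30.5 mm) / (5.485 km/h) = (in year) 6.348e-10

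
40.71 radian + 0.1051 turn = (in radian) 41.37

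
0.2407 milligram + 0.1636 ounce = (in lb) 0.01023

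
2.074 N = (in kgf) 0.2115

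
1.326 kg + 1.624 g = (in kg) 1.328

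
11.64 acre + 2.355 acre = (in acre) 14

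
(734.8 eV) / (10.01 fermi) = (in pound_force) 0.002644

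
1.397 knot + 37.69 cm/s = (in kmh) 3.944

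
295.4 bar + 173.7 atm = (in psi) 6837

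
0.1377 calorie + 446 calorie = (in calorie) 446.1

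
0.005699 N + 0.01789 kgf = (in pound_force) 0.04072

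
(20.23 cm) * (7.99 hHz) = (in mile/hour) 361.6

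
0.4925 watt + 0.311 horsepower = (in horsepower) 0.3117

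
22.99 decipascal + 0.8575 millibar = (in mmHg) 0.6604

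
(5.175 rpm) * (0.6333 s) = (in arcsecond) 7.079e+04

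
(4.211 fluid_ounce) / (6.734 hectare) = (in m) 1.849e-09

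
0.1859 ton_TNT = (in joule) 7.778e+08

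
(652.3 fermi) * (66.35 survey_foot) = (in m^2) 1.319e-11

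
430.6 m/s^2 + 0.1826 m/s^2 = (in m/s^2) 430.8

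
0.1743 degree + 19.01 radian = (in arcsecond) 3.922e+06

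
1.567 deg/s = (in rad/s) 0.02735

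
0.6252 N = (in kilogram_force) 0.06375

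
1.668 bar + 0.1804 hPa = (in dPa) 1.668e+06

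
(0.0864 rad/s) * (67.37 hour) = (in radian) 2.095e+04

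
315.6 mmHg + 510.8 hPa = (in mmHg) 698.7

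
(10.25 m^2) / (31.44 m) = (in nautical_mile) 0.000176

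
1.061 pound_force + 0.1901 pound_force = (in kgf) 0.5675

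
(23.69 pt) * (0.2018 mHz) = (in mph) 3.773e-06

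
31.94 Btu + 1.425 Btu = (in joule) 3.52e+04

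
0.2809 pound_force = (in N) 1.25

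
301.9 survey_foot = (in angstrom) 9.202e+11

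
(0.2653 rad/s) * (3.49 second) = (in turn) 0.1474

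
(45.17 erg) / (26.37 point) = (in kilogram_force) 4.951e-05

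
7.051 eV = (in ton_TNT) 2.7e-28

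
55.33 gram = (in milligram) 5.533e+04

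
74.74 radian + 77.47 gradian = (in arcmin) 2.611e+05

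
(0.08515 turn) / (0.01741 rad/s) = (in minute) 0.5122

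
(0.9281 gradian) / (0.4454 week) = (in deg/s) 3.101e-06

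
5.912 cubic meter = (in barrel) 37.19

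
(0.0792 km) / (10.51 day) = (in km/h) 0.000314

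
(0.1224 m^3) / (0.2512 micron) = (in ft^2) 5.245e+06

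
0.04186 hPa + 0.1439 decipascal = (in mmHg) 0.03151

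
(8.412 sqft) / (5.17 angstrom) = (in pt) 4.285e+12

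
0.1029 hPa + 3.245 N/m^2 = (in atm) 0.0001336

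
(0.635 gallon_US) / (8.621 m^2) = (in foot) 0.0009148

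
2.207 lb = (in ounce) 35.31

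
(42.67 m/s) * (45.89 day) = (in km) 1.692e+05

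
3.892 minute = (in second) 233.5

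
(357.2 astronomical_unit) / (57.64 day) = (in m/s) 1.073e+07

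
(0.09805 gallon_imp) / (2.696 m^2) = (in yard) 0.0001808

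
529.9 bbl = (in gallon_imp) 1.853e+04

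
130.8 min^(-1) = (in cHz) 218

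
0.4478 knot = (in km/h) 0.8293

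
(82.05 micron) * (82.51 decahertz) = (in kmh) 0.2437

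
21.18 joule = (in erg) 2.118e+08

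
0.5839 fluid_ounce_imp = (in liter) 0.01659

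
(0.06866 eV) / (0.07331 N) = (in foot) 4.923e-19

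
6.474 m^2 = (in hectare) 0.0006474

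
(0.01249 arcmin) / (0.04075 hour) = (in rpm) 2.365e-07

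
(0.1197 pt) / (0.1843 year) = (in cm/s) 7.265e-10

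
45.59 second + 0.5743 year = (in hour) 5031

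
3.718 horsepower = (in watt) 2773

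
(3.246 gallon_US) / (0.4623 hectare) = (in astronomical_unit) 1.777e-17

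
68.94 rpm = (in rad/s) 7.219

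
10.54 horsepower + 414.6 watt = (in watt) 8274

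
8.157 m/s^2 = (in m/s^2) 8.157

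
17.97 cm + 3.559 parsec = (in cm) 1.098e+19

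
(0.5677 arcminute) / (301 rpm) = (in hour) 1.455e-09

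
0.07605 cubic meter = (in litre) 76.05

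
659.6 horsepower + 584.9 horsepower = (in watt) 9.28e+05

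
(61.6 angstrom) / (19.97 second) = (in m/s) 3.085e-10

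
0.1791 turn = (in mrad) 1125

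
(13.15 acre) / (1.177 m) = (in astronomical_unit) 3.022e-07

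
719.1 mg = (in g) 0.7191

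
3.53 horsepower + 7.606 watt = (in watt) 2640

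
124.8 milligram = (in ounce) 0.004402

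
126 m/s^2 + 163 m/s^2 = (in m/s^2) 289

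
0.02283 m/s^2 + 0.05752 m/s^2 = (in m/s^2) 0.08035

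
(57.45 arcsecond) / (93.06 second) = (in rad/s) 2.993e-06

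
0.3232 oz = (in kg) 0.009163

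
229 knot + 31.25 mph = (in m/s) 131.8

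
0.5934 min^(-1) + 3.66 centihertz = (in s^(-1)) 0.04649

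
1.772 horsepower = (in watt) 1321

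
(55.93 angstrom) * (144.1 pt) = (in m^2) 2.843e-10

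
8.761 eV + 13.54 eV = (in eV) 22.3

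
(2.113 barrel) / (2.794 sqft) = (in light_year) 1.368e-16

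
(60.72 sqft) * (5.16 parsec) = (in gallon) 2.373e+20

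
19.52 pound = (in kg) 8.854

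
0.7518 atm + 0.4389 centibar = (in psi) 11.11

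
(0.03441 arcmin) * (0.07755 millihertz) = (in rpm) 7.412e-09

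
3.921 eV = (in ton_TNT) 1.501e-28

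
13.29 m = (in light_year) 1.405e-15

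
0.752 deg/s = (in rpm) 0.1253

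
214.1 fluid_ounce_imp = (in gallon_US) 1.607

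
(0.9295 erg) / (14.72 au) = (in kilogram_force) 4.304e-21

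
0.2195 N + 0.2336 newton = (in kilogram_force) 0.0462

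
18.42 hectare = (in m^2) 1.842e+05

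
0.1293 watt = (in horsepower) 0.0001734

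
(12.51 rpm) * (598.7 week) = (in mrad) 4.744e+11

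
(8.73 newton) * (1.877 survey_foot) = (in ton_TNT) 1.194e-09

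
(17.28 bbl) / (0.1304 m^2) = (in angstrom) 2.107e+11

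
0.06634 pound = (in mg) 3.009e+04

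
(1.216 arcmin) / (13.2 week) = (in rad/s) 4.431e-11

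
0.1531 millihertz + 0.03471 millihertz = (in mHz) 0.1878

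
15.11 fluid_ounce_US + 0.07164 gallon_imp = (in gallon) 0.2041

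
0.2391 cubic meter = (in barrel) 1.504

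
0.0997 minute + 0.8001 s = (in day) 7.85e-05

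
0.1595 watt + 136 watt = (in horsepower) 0.1826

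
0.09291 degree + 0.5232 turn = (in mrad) 3289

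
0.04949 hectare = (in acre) 0.1223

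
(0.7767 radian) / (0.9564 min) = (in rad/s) 0.01354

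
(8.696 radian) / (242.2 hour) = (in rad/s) 9.973e-06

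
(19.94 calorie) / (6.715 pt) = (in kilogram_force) 3591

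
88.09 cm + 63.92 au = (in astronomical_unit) 63.92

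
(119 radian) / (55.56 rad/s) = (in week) 3.541e-06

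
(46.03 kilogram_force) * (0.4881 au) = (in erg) 3.296e+20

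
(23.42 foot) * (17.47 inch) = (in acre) 0.0007827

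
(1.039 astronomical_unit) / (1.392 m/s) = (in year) 3541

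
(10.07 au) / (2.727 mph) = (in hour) 3.433e+08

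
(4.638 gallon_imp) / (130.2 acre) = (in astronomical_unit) 2.675e-19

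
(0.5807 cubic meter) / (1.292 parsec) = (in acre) 3.599e-21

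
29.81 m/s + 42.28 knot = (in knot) 100.2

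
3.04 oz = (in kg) 0.08618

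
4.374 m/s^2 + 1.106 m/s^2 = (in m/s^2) 5.48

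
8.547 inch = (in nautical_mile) 0.0001172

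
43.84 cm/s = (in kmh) 1.578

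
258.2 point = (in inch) 3.586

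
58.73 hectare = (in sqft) 6.322e+06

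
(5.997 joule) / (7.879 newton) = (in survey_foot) 2.497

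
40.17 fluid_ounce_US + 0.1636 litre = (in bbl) 0.008501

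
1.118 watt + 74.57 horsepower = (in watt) 5.561e+04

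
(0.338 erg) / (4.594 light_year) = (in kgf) 7.93e-26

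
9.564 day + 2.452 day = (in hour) 288.4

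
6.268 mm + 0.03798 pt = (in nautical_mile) 3.392e-06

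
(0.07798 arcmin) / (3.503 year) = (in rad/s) 2.053e-13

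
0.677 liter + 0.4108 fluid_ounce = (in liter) 0.6891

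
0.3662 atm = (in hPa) 371.1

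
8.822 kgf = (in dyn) 8.651e+06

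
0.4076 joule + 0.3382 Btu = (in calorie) 85.38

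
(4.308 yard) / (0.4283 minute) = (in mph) 0.3429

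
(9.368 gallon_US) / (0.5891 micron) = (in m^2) 6.02e+04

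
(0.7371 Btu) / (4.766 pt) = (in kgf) 4.717e+04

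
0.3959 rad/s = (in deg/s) 22.68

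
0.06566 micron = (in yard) 7.181e-08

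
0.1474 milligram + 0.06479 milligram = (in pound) 4.678e-07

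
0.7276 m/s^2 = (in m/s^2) 0.7276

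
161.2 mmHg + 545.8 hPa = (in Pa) 7.607e+04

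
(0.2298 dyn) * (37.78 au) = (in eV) 8.106e+25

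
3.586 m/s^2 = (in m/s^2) 3.586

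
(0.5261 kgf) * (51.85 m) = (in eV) 1.67e+21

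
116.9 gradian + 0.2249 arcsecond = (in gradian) 116.9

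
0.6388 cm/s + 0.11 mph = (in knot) 0.108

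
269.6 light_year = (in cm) 2.551e+20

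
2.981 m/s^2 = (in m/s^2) 2.981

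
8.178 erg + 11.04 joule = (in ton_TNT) 2.639e-09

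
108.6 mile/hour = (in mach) 0.1426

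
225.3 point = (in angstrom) 7.948e+08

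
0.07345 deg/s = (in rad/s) 0.001282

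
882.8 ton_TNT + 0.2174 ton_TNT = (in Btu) 3.502e+09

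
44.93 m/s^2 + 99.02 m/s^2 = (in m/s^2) 143.9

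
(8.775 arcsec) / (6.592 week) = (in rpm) 1.019e-10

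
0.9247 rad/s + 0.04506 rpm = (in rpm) 8.875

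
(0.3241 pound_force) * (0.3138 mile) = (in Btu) 0.6901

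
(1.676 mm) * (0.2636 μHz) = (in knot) 8.588e-10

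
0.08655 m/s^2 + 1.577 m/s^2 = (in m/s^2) 1.664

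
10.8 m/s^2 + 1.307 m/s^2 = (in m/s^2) 12.11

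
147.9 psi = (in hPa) 1.02e+04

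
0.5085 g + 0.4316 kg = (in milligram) 4.321e+05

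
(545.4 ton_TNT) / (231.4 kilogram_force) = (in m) 1.006e+09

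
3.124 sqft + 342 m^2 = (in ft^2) 3684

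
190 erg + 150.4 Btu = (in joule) 1.587e+05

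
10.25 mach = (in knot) 6784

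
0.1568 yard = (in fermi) 1.434e+14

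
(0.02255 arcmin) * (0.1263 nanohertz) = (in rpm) 7.911e-15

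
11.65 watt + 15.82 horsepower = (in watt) 1.181e+04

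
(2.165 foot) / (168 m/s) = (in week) 6.495e-09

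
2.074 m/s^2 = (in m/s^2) 2.074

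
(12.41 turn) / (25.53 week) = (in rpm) 4.822e-05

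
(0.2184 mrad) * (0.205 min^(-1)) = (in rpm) 7.126e-06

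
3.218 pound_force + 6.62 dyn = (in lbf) 3.218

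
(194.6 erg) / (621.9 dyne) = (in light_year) 3.307e-19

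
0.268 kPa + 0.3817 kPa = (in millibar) 6.497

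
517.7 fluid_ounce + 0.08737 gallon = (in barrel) 0.09838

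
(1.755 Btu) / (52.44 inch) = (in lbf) 312.5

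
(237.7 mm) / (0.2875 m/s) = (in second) 0.8268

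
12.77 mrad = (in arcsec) 2634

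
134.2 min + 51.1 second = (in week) 0.0134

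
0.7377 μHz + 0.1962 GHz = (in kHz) 1.962e+05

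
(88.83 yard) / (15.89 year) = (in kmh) 5.835e-07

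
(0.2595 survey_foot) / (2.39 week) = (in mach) 1.607e-10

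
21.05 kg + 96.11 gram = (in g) 2.115e+04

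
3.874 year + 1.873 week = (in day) 1427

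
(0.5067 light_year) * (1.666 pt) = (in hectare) 2.817e+08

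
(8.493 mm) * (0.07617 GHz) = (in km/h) 2.329e+06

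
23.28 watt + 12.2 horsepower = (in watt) 9121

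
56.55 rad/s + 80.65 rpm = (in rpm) 620.7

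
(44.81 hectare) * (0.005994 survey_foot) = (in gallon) 2.163e+05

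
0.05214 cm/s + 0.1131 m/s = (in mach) 0.0003337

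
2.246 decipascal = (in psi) 3.258e-05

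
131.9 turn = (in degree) 4.748e+04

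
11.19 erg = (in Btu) 1.061e-09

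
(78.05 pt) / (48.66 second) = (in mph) 0.001266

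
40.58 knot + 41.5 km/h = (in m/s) 32.4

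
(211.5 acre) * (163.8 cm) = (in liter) 1.402e+09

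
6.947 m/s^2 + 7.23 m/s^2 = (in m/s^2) 14.18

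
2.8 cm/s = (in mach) 8.223e-05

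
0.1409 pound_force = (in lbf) 0.1409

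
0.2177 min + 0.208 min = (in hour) 0.007095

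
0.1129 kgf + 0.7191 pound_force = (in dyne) 4.306e+05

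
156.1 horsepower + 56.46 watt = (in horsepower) 156.2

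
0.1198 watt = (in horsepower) 0.0001607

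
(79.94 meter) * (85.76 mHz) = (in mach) 0.02013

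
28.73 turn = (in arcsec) 3.723e+07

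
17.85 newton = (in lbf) 4.013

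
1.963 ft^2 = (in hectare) 1.824e-05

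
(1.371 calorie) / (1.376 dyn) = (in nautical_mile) 225.1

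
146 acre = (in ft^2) 6.36e+06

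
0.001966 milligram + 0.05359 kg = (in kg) 0.05359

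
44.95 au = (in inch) 2.647e+14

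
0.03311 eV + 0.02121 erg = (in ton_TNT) 5.069e-19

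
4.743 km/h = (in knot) 2.561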